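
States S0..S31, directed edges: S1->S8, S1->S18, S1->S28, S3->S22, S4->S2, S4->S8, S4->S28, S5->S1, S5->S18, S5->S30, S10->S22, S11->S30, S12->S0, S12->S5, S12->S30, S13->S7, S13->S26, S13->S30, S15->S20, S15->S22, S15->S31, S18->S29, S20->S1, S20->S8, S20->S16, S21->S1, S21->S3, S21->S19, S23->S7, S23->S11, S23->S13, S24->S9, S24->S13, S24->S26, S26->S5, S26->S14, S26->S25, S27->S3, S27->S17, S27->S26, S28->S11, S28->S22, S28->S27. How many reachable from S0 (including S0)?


BFS from S0:
  layer 0: {S0}
Reachable set: {S0}
Count = 1

1


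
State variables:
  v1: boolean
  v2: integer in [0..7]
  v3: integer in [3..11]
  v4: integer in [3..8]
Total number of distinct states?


State space = product of domain sizes of all variables.
Domain sizes:
  v1 (boolean): 2
  v2 (integer in [0..7]): 8
  v3 (integer in [3..11]): 9
  v4 (integer in [3..8]): 6
Product = 2 * 8 * 9 * 6 = 864

864


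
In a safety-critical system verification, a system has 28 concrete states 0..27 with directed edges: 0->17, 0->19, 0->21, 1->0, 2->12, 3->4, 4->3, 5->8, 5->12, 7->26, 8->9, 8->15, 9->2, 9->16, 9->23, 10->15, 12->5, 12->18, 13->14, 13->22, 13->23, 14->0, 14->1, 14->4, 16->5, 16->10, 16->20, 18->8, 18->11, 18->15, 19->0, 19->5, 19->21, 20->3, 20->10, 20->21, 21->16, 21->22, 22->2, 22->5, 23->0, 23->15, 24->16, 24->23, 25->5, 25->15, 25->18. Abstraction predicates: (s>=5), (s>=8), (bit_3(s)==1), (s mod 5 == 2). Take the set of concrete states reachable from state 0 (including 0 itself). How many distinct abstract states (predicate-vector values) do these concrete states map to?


BFS from 0:
Concrete reachable: {0, 2, 3, 4, 5, 8, 9, 10, 11, 12, 15, 16, 17, 18, 19, 20, 21, 22, 23}
Abstract via predicates (s>=5), (s>=8), (bit_3(s)==1), (s mod 5 == 2):
  (0,0,0,0) <- {0, 3, 4}
  (0,0,0,1) <- {2}
  (1,0,0,0) <- {5}
  (1,1,0,0) <- {16, 18, 19, 20, 21, 23}
  (1,1,0,1) <- {17, 22}
  (1,1,1,0) <- {8, 9, 10, 11, 15}
  (1,1,1,1) <- {12}
Distinct abstract states = 7

7


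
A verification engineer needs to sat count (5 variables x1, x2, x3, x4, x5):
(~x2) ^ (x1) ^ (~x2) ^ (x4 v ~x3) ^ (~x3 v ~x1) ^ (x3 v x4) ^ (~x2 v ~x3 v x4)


CNF with 7 clauses over 5 vars (32 assignments).
An assignment satisfies CNF iff every clause has >=1 true literal.
Check each row (bits = x1,x2,x3,x4,x5; clause T/F shown):
  row 0 [00000]: clauses=TFTTTFT -> 0
  row 1 [00001]: clauses=TFTTTFT -> 0
  row 2 [00010]: clauses=TFTTTTT -> 0
  row 3 [00011]: clauses=TFTTTTT -> 0
  row 4 [00100]: clauses=TFTFTTT -> 0
  row 5 [00101]: clauses=TFTFTTT -> 0
  row 6 [00110]: clauses=TFTTTTT -> 0
  row 7 [00111]: clauses=TFTTTTT -> 0
  row 8 [01000]: clauses=FFFTTFT -> 0
  row 9 [01001]: clauses=FFFTTFT -> 0
  row 10 [01010]: clauses=FFFTTTT -> 0
  row 11 [01011]: clauses=FFFTTTT -> 0
  row 12 [01100]: clauses=FFFFTTF -> 0
  row 13 [01101]: clauses=FFFFTTF -> 0
  row 14 [01110]: clauses=FFFTTTT -> 0
  row 15 [01111]: clauses=FFFTTTT -> 0
  row 16 [10000]: clauses=TTTTTFT -> 0
  row 17 [10001]: clauses=TTTTTFT -> 0
  row 18 [10010]: clauses=TTTTTTT -> 1
  row 19 [10011]: clauses=TTTTTTT -> 1
  row 20 [10100]: clauses=TTTFFTT -> 0
  row 21 [10101]: clauses=TTTFFTT -> 0
  row 22 [10110]: clauses=TTTTFTT -> 0
  row 23 [10111]: clauses=TTTTFTT -> 0
  row 24 [11000]: clauses=FTFTTFT -> 0
  row 25 [11001]: clauses=FTFTTFT -> 0
  row 26 [11010]: clauses=FTFTTTT -> 0
  row 27 [11011]: clauses=FTFTTTT -> 0
  row 28 [11100]: clauses=FTFFFTF -> 0
  row 29 [11101]: clauses=FTFFFTF -> 0
  row 30 [11110]: clauses=FTFTFTT -> 0
  row 31 [11111]: clauses=FTFTFTT -> 0
Full result column, 8 rows per line (x1,x2 fixed per line; x3,x4,x5 runs 000..111 left to right):
  rows 0-7 [x1,x2=00]: 00000000  (ones: 0)
  rows 8-15 [x1,x2=01]: 00000000  (ones: 0)
  rows 16-23 [x1,x2=10]: 00110000  (ones: 2)
  rows 24-31 [x1,x2=11]: 00000000  (ones: 0)
Satisfying assignments = 0+0+2+0 = 2

2


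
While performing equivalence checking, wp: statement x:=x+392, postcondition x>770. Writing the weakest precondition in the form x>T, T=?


Formula: wp(x:=E, P) = P[E/x] (substitute E for x in postcondition)
Step 1: Postcondition: x>770
Step 2: Substitute x+392 for x: x+392>770
Step 3: Solve for x: x > 770-392 = 378

378


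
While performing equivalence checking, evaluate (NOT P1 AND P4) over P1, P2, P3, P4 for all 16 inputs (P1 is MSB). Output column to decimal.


Formula: (NOT P1 AND P4) over P1, P2, P3, P4 (16 rows)
Evaluate each row (bits = P1,P2,P3,P4, MSB first):
  row 0 [0000]: (NOT 0 AND 0) -> 0
  row 1 [0001]: (NOT 0 AND 1) -> 1
  row 2 [0010]: (NOT 0 AND 0) -> 0
  row 3 [0011]: (NOT 0 AND 1) -> 1
  row 4 [0100]: (NOT 0 AND 0) -> 0
  row 5 [0101]: (NOT 0 AND 1) -> 1
  row 6 [0110]: (NOT 0 AND 0) -> 0
  row 7 [0111]: (NOT 0 AND 1) -> 1
  row 8 [1000]: (NOT 1 AND 0) -> 0
  row 9 [1001]: (NOT 1 AND 1) -> 0
  row 10 [1010]: (NOT 1 AND 0) -> 0
  row 11 [1011]: (NOT 1 AND 1) -> 0
  row 12 [1100]: (NOT 1 AND 0) -> 0
  row 13 [1101]: (NOT 1 AND 1) -> 0
  row 14 [1110]: (NOT 1 AND 0) -> 0
  row 15 [1111]: (NOT 1 AND 1) -> 0
Full result column, 4 rows per line (P1,P2 fixed per line; P3,P4 runs 00..11 left to right):
  rows 0-3 [P1,P2=00]: 0101  = hex 5
  rows 4-7 [P1,P2=01]: 0101  = hex 5
  rows 8-11 [P1,P2=10]: 0000  = hex 0
  rows 12-15 [P1,P2=11]: 0000  = hex 0
Output column (row 0 .. row 15) = 0101010100000000
Output column grouped in 4s = 0101 0101 0000 0000 = 0x5500
Convert to decimal digit by digit (value = value*16 + digit):
  5 -> 5
  5*16 + 5 = 85
  85*16 + 0 = 1360
  1360*16 + 0 = 21760
Decimal = 21760

21760


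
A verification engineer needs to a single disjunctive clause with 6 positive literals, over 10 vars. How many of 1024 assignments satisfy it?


Step 1: Total=2^10=1024
Step 2: Unsat when all 6 false: 2^4=16
Step 3: Sat=1024-16=1008

1008


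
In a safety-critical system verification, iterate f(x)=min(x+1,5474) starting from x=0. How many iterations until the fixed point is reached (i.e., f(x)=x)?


Step 1: x=0, cap=5474, increment=1
Step 2: x grows by 1 each step until capped at 5474; fixed point is x=5474
Step 3: iterations = ceil(5474/1) = 5474

5474


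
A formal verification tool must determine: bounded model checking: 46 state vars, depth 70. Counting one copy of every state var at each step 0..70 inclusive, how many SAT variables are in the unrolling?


BMC unrolls to depth k, creating one copy of each state var for steps 0..k.
Step count = 70 + 1 = 71 (steps 0 through 70)
Vars per step = 46
Total = 46 * 71 = 3266

3266


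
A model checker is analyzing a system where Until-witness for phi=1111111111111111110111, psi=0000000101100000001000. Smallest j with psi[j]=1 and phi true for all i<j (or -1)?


(phi U psi) at 0: need smallest j with psi[j]=1 and phi[i]=1 for all i in [0,j).
Scan from step 0:
  step 0: phi=1, psi=0 -> continue
  step 1: phi=1, psi=0 -> continue
  step 2: phi=1, psi=0 -> continue
  step 3: phi=1, psi=0 -> continue
  step 7: psi=1 and phi held for [0,7) -> witness found
Witness step = 7

7


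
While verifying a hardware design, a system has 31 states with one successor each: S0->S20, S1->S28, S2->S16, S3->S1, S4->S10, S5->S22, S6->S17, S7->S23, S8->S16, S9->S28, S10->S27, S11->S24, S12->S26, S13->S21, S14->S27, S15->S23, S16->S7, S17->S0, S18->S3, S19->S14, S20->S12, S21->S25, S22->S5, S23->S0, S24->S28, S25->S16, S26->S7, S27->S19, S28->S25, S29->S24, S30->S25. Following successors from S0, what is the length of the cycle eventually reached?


Trace from S0 until a state repeats:
  S0 -> S20 -> S12 -> S26 -> S7 -> S23 -> S0
S0 first seen at step 0, revisited at step 6.
Cycle length = 6 - 0 = 6

6


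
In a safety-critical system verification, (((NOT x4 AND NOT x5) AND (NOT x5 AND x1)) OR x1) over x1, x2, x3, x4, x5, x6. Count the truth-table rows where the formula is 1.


Formula: (((NOT x4 AND NOT x5) AND (NOT x5 AND x1)) OR x1) over 6 vars (64 rows)
Evaluate each row (x1, x2, x3, x4, x5, x6 as bits, MSB first):
  row 0 [000000]: (((NOT 0 AND NOT 0) AND (NOT 0 AND 0)) OR 0) -> 0
  row 1 [000001]: (((NOT 0 AND NOT 0) AND (NOT 0 AND 0)) OR 0) -> 0
  row 2 [000010]: (((NOT 0 AND NOT 1) AND (NOT 1 AND 0)) OR 0) -> 0
  row 3 [000011]: (((NOT 0 AND NOT 1) AND (NOT 1 AND 0)) OR 0) -> 0
  row 4 [000100]: (((NOT 1 AND NOT 0) AND (NOT 0 AND 0)) OR 0) -> 0
  (every remaining row is evaluated the same way; all 64 results are listed next)
Full result column, 8 rows per line (x1,x2,x3 fixed per line; x4,x5,x6 runs 000..111 left to right):
  rows 0-7 [x1,x2,x3=000]: 00000000  (ones: 0)
  rows 8-15 [x1,x2,x3=001]: 00000000  (ones: 0)
  rows 16-23 [x1,x2,x3=010]: 00000000  (ones: 0)
  rows 24-31 [x1,x2,x3=011]: 00000000  (ones: 0)
  rows 32-39 [x1,x2,x3=100]: 11111111  (ones: 8)
  rows 40-47 [x1,x2,x3=101]: 11111111  (ones: 8)
  rows 48-55 [x1,x2,x3=110]: 11111111  (ones: 8)
  rows 56-63 [x1,x2,x3=111]: 11111111  (ones: 8)
Count of 1-rows = 0+0+0+0+8+8+8+8 = 32

32


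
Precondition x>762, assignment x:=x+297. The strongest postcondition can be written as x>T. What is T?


Formula: sp(P, x:=E) = exists old_x. (x = E[old_x/x]) AND P[old_x/x] (old_x is the value of x before the assignment; eliminate old_x by solving x = E[old_x/x] for old_x)
Step 1: Precondition P: x>762, i.e. old_x > 762
Step 2: Assignment gives x = old_x + 297, so old_x = x - 297
Step 3: Substitute into P: x - 297 > 762
Step 4: Simplify: x > 762+297 = 1059

1059


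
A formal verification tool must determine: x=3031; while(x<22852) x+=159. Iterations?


Step 1: x goes from 3031 toward 22852 by 159; the body runs while x<22852, so iterations = ceil((bound-start)/step)
Step 2: Distance=19821
Step 3: ceil(19821/159)=125

125


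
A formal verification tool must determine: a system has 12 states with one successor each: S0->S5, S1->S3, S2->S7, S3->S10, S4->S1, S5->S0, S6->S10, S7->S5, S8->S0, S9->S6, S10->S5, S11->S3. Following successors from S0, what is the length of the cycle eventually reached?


Trace from S0 until a state repeats:
  S0 -> S5 -> S0
S0 first seen at step 0, revisited at step 2.
Cycle length = 2 - 0 = 2

2


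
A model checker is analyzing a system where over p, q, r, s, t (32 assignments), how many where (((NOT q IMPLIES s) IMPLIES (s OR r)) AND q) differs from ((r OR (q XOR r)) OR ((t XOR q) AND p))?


F1 = (((NOT q IMPLIES s) IMPLIES (s OR r)) AND q)
F2 = ((r OR (q XOR r)) OR ((t XOR q) AND p))
Evaluate both on each of 32 rows (bits = p,q,r,s,t):
  row 0 [00000]: F1=0 F2=0 -> 0
  row 1 [00001]: F1=0 F2=0 -> 0
  row 2 [00010]: F1=0 F2=0 -> 0
  row 3 [00011]: F1=0 F2=0 -> 0
  row 4 [00100]: F1=0 F2=1 (differ) -> 1
  row 5 [00101]: F1=0 F2=1 (differ) -> 1
  row 6 [00110]: F1=0 F2=1 (differ) -> 1
  row 7 [00111]: F1=0 F2=1 (differ) -> 1
  row 8 [01000]: F1=0 F2=1 (differ) -> 1
  row 9 [01001]: F1=0 F2=1 (differ) -> 1
  row 10 [01010]: F1=1 F2=1 -> 0
  row 11 [01011]: F1=1 F2=1 -> 0
  row 12 [01100]: F1=1 F2=1 -> 0
  row 13 [01101]: F1=1 F2=1 -> 0
  row 14 [01110]: F1=1 F2=1 -> 0
  row 15 [01111]: F1=1 F2=1 -> 0
  row 16 [10000]: F1=0 F2=0 -> 0
  row 17 [10001]: F1=0 F2=1 (differ) -> 1
  row 18 [10010]: F1=0 F2=0 -> 0
  row 19 [10011]: F1=0 F2=1 (differ) -> 1
  row 20 [10100]: F1=0 F2=1 (differ) -> 1
  row 21 [10101]: F1=0 F2=1 (differ) -> 1
  row 22 [10110]: F1=0 F2=1 (differ) -> 1
  row 23 [10111]: F1=0 F2=1 (differ) -> 1
  row 24 [11000]: F1=0 F2=1 (differ) -> 1
  row 25 [11001]: F1=0 F2=1 (differ) -> 1
  row 26 [11010]: F1=1 F2=1 -> 0
  row 27 [11011]: F1=1 F2=1 -> 0
  row 28 [11100]: F1=1 F2=1 -> 0
  row 29 [11101]: F1=1 F2=1 -> 0
  row 30 [11110]: F1=1 F2=1 -> 0
  row 31 [11111]: F1=1 F2=1 -> 0
Full result column, 8 rows per line (p,q fixed per line; r,s,t runs 000..111 left to right):
  rows 0-7 [p,q=00]: 00001111  (ones: 4)
  rows 8-15 [p,q=01]: 11000000  (ones: 2)
  rows 16-23 [p,q=10]: 01011111  (ones: 6)
  rows 24-31 [p,q=11]: 11000000  (ones: 2)
Disagreements = 4+2+6+2 = 14

14


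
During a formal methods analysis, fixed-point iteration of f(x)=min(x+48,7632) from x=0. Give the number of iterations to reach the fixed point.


Step 1: x=0, cap=7632, increment=48
Step 2: x grows by 48 each step until capped at 7632; fixed point is x=7632
Step 3: iterations = ceil(7632/48) = 159

159


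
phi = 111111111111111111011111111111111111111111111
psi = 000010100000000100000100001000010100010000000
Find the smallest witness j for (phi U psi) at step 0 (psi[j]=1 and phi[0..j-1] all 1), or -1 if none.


(phi U psi) at 0: need smallest j with psi[j]=1 and phi[i]=1 for all i in [0,j).
Scan from step 0:
  step 0: phi=1, psi=0 -> continue
  step 1: phi=1, psi=0 -> continue
  step 2: phi=1, psi=0 -> continue
  step 3: phi=1, psi=0 -> continue
  step 4: psi=1 and phi held for [0,4) -> witness found
Witness step = 4

4


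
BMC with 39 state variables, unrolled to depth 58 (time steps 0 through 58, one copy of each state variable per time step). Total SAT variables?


BMC unrolls to depth k, creating one copy of each state var for steps 0..k.
Step count = 58 + 1 = 59 (steps 0 through 58)
Vars per step = 39
Total = 39 * 59 = 2301

2301


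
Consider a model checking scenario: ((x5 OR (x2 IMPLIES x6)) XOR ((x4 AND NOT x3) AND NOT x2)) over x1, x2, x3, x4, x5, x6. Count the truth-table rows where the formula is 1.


Formula: ((x5 OR (x2 IMPLIES x6)) XOR ((x4 AND NOT x3) AND NOT x2)) over 6 vars (64 rows)
Evaluate each row (x1, x2, x3, x4, x5, x6 as bits, MSB first):
  row 0 [000000]: ((0 OR (0 IMPLIES 0)) XOR ((0 AND NOT 0) AND NOT 0)) -> 1
  row 1 [000001]: ((0 OR (0 IMPLIES 1)) XOR ((0 AND NOT 0) AND NOT 0)) -> 1
  row 2 [000010]: ((1 OR (0 IMPLIES 0)) XOR ((0 AND NOT 0) AND NOT 0)) -> 1
  row 3 [000011]: ((1 OR (0 IMPLIES 1)) XOR ((0 AND NOT 0) AND NOT 0)) -> 1
  row 4 [000100]: ((0 OR (0 IMPLIES 0)) XOR ((1 AND NOT 0) AND NOT 0)) -> 0
  (every remaining row is evaluated the same way; all 64 results are listed next)
Full result column, 8 rows per line (x1,x2,x3 fixed per line; x4,x5,x6 runs 000..111 left to right):
  rows 0-7 [x1,x2,x3=000]: 11110000  (ones: 4)
  rows 8-15 [x1,x2,x3=001]: 11111111  (ones: 8)
  rows 16-23 [x1,x2,x3=010]: 01110111  (ones: 6)
  rows 24-31 [x1,x2,x3=011]: 01110111  (ones: 6)
  rows 32-39 [x1,x2,x3=100]: 11110000  (ones: 4)
  rows 40-47 [x1,x2,x3=101]: 11111111  (ones: 8)
  rows 48-55 [x1,x2,x3=110]: 01110111  (ones: 6)
  rows 56-63 [x1,x2,x3=111]: 01110111  (ones: 6)
Count of 1-rows = 4+8+6+6+4+8+6+6 = 48

48


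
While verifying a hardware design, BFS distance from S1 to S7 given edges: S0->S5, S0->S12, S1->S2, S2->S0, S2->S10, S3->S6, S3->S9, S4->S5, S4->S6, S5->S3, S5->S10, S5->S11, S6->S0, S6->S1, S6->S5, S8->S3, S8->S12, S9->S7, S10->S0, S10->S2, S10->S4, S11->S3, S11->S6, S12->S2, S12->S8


BFS layer-by-layer from S1:
  dist 0: {S1}
  dist 1: {S2}
  dist 2: {S0, S10}
  dist 3: {S4, S5, S12}
  dist 4: {S3, S6, S8, S11}
  dist 5: {S9}
  dist 6: {S7}
  -> S7 reached at distance 6
Shortest path length = 6

6


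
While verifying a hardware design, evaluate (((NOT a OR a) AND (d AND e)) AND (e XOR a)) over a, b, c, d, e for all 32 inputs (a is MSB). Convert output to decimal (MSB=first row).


Formula: (((NOT a OR a) AND (d AND e)) AND (e XOR a)) over a, b, c, d, e (32 rows)
Evaluate each row (bits = a,b,c,d,e, MSB first):
  row 0 [00000]: (((NOT 0 OR 0) AND (0 AND 0)) AND (0 XOR 0)) -> 0
  row 1 [00001]: (((NOT 0 OR 0) AND (0 AND 1)) AND (1 XOR 0)) -> 0
  row 2 [00010]: (((NOT 0 OR 0) AND (1 AND 0)) AND (0 XOR 0)) -> 0
  row 3 [00011]: (((NOT 0 OR 0) AND (1 AND 1)) AND (1 XOR 0)) -> 1
  row 4 [00100]: (((NOT 0 OR 0) AND (0 AND 0)) AND (0 XOR 0)) -> 0
  row 5 [00101]: (((NOT 0 OR 0) AND (0 AND 1)) AND (1 XOR 0)) -> 0
  row 6 [00110]: (((NOT 0 OR 0) AND (1 AND 0)) AND (0 XOR 0)) -> 0
  row 7 [00111]: (((NOT 0 OR 0) AND (1 AND 1)) AND (1 XOR 0)) -> 1
  row 8 [01000]: (((NOT 0 OR 0) AND (0 AND 0)) AND (0 XOR 0)) -> 0
  row 9 [01001]: (((NOT 0 OR 0) AND (0 AND 1)) AND (1 XOR 0)) -> 0
  row 10 [01010]: (((NOT 0 OR 0) AND (1 AND 0)) AND (0 XOR 0)) -> 0
  row 11 [01011]: (((NOT 0 OR 0) AND (1 AND 1)) AND (1 XOR 0)) -> 1
  row 12 [01100]: (((NOT 0 OR 0) AND (0 AND 0)) AND (0 XOR 0)) -> 0
  row 13 [01101]: (((NOT 0 OR 0) AND (0 AND 1)) AND (1 XOR 0)) -> 0
  row 14 [01110]: (((NOT 0 OR 0) AND (1 AND 0)) AND (0 XOR 0)) -> 0
  row 15 [01111]: (((NOT 0 OR 0) AND (1 AND 1)) AND (1 XOR 0)) -> 1
  row 16 [10000]: (((NOT 1 OR 1) AND (0 AND 0)) AND (0 XOR 1)) -> 0
  row 17 [10001]: (((NOT 1 OR 1) AND (0 AND 1)) AND (1 XOR 1)) -> 0
  row 18 [10010]: (((NOT 1 OR 1) AND (1 AND 0)) AND (0 XOR 1)) -> 0
  row 19 [10011]: (((NOT 1 OR 1) AND (1 AND 1)) AND (1 XOR 1)) -> 0
  row 20 [10100]: (((NOT 1 OR 1) AND (0 AND 0)) AND (0 XOR 1)) -> 0
  row 21 [10101]: (((NOT 1 OR 1) AND (0 AND 1)) AND (1 XOR 1)) -> 0
  row 22 [10110]: (((NOT 1 OR 1) AND (1 AND 0)) AND (0 XOR 1)) -> 0
  row 23 [10111]: (((NOT 1 OR 1) AND (1 AND 1)) AND (1 XOR 1)) -> 0
  row 24 [11000]: (((NOT 1 OR 1) AND (0 AND 0)) AND (0 XOR 1)) -> 0
  row 25 [11001]: (((NOT 1 OR 1) AND (0 AND 1)) AND (1 XOR 1)) -> 0
  row 26 [11010]: (((NOT 1 OR 1) AND (1 AND 0)) AND (0 XOR 1)) -> 0
  row 27 [11011]: (((NOT 1 OR 1) AND (1 AND 1)) AND (1 XOR 1)) -> 0
  row 28 [11100]: (((NOT 1 OR 1) AND (0 AND 0)) AND (0 XOR 1)) -> 0
  row 29 [11101]: (((NOT 1 OR 1) AND (0 AND 1)) AND (1 XOR 1)) -> 0
  row 30 [11110]: (((NOT 1 OR 1) AND (1 AND 0)) AND (0 XOR 1)) -> 0
  row 31 [11111]: (((NOT 1 OR 1) AND (1 AND 1)) AND (1 XOR 1)) -> 0
Full result column, 4 rows per line (a,b,c fixed per line; d,e runs 00..11 left to right):
  rows 0-3 [a,b,c=000]: 0001  = hex 1
  rows 4-7 [a,b,c=001]: 0001  = hex 1
  rows 8-11 [a,b,c=010]: 0001  = hex 1
  rows 12-15 [a,b,c=011]: 0001  = hex 1
  rows 16-19 [a,b,c=100]: 0000  = hex 0
  rows 20-23 [a,b,c=101]: 0000  = hex 0
  rows 24-27 [a,b,c=110]: 0000  = hex 0
  rows 28-31 [a,b,c=111]: 0000  = hex 0
Output column (row 0 .. row 31) = 00010001000100010000000000000000
Output column grouped in 4s = 0001 0001 0001 0001 0000 0000 0000 0000 = 0x11110000
Convert to decimal digit by digit (value = value*16 + digit):
  1 -> 1
  1*16 + 1 = 17
  17*16 + 1 = 273
  273*16 + 1 = 4369
  4369*16 + 0 = 69904
  69904*16 + 0 = 1118464
  1118464*16 + 0 = 17895424
  17895424*16 + 0 = 286326784
Decimal = 286326784

286326784


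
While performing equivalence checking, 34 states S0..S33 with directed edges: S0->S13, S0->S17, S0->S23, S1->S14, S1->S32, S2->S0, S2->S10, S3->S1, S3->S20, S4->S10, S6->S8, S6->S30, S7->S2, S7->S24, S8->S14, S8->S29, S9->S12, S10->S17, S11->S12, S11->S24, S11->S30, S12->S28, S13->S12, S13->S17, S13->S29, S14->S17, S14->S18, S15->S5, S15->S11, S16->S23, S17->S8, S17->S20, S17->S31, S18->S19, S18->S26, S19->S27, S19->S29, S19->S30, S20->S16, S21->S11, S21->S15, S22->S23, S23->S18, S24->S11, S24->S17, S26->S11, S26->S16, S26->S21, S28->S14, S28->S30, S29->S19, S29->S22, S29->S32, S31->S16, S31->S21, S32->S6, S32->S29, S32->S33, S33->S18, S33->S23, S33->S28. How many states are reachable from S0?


BFS from S0:
  layer 0: {S0}
  layer 1: {S13, S17, S23}
  layer 2: {S8, S12, S18, S20, S29, S31}
  layer 3: {S14, S16, S19, S21, S22, S26, S28, S32}
  layer 4: {S6, S11, S15, S27, S30, S33}
  layer 5: {S5, S24}
Reachable set: {S0, S5, S6, S8, S11, S12, S13, S14, S15, S16, S17, S18, S19, S20, S21, S22, S23, S24, S26, S27, S28, S29, S30, S31, S32, S33}
Count = 26

26


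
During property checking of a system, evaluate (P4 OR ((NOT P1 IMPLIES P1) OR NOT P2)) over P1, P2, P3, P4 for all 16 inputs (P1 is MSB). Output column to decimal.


Formula: (P4 OR ((NOT P1 IMPLIES P1) OR NOT P2)) over P1, P2, P3, P4 (16 rows)
Evaluate each row (bits = P1,P2,P3,P4, MSB first):
  row 0 [0000]: (0 OR ((NOT 0 IMPLIES 0) OR NOT 0)) -> 1
  row 1 [0001]: (1 OR ((NOT 0 IMPLIES 0) OR NOT 0)) -> 1
  row 2 [0010]: (0 OR ((NOT 0 IMPLIES 0) OR NOT 0)) -> 1
  row 3 [0011]: (1 OR ((NOT 0 IMPLIES 0) OR NOT 0)) -> 1
  row 4 [0100]: (0 OR ((NOT 0 IMPLIES 0) OR NOT 1)) -> 0
  row 5 [0101]: (1 OR ((NOT 0 IMPLIES 0) OR NOT 1)) -> 1
  row 6 [0110]: (0 OR ((NOT 0 IMPLIES 0) OR NOT 1)) -> 0
  row 7 [0111]: (1 OR ((NOT 0 IMPLIES 0) OR NOT 1)) -> 1
  row 8 [1000]: (0 OR ((NOT 1 IMPLIES 1) OR NOT 0)) -> 1
  row 9 [1001]: (1 OR ((NOT 1 IMPLIES 1) OR NOT 0)) -> 1
  row 10 [1010]: (0 OR ((NOT 1 IMPLIES 1) OR NOT 0)) -> 1
  row 11 [1011]: (1 OR ((NOT 1 IMPLIES 1) OR NOT 0)) -> 1
  row 12 [1100]: (0 OR ((NOT 1 IMPLIES 1) OR NOT 1)) -> 1
  row 13 [1101]: (1 OR ((NOT 1 IMPLIES 1) OR NOT 1)) -> 1
  row 14 [1110]: (0 OR ((NOT 1 IMPLIES 1) OR NOT 1)) -> 1
  row 15 [1111]: (1 OR ((NOT 1 IMPLIES 1) OR NOT 1)) -> 1
Full result column, 4 rows per line (P1,P2 fixed per line; P3,P4 runs 00..11 left to right):
  rows 0-3 [P1,P2=00]: 1111  = hex F
  rows 4-7 [P1,P2=01]: 0101  = hex 5
  rows 8-11 [P1,P2=10]: 1111  = hex F
  rows 12-15 [P1,P2=11]: 1111  = hex F
Output column (row 0 .. row 15) = 1111010111111111
Output column grouped in 4s = 1111 0101 1111 1111 = 0xF5FF
Convert to decimal digit by digit (value = value*16 + digit):
  F -> 15
  15*16 + 5 = 245
  245*16 + 15 (F) = 3935
  3935*16 + 15 (F) = 62975
Decimal = 62975

62975


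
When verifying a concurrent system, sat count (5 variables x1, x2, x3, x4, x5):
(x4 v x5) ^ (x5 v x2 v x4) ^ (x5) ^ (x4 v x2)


CNF with 4 clauses over 5 vars (32 assignments).
An assignment satisfies CNF iff every clause has >=1 true literal.
Check each row (bits = x1,x2,x3,x4,x5; clause T/F shown):
  row 0 [00000]: clauses=FFFF -> 0
  row 1 [00001]: clauses=TTTF -> 0
  row 2 [00010]: clauses=TTFT -> 0
  row 3 [00011]: clauses=TTTT -> 1
  row 4 [00100]: clauses=FFFF -> 0
  row 5 [00101]: clauses=TTTF -> 0
  row 6 [00110]: clauses=TTFT -> 0
  row 7 [00111]: clauses=TTTT -> 1
  row 8 [01000]: clauses=FTFT -> 0
  row 9 [01001]: clauses=TTTT -> 1
  row 10 [01010]: clauses=TTFT -> 0
  row 11 [01011]: clauses=TTTT -> 1
  row 12 [01100]: clauses=FTFT -> 0
  row 13 [01101]: clauses=TTTT -> 1
  row 14 [01110]: clauses=TTFT -> 0
  row 15 [01111]: clauses=TTTT -> 1
  row 16 [10000]: clauses=FFFF -> 0
  row 17 [10001]: clauses=TTTF -> 0
  row 18 [10010]: clauses=TTFT -> 0
  row 19 [10011]: clauses=TTTT -> 1
  row 20 [10100]: clauses=FFFF -> 0
  row 21 [10101]: clauses=TTTF -> 0
  row 22 [10110]: clauses=TTFT -> 0
  row 23 [10111]: clauses=TTTT -> 1
  row 24 [11000]: clauses=FTFT -> 0
  row 25 [11001]: clauses=TTTT -> 1
  row 26 [11010]: clauses=TTFT -> 0
  row 27 [11011]: clauses=TTTT -> 1
  row 28 [11100]: clauses=FTFT -> 0
  row 29 [11101]: clauses=TTTT -> 1
  row 30 [11110]: clauses=TTFT -> 0
  row 31 [11111]: clauses=TTTT -> 1
Full result column, 8 rows per line (x1,x2 fixed per line; x3,x4,x5 runs 000..111 left to right):
  rows 0-7 [x1,x2=00]: 00010001  (ones: 2)
  rows 8-15 [x1,x2=01]: 01010101  (ones: 4)
  rows 16-23 [x1,x2=10]: 00010001  (ones: 2)
  rows 24-31 [x1,x2=11]: 01010101  (ones: 4)
Satisfying assignments = 2+4+2+4 = 12

12


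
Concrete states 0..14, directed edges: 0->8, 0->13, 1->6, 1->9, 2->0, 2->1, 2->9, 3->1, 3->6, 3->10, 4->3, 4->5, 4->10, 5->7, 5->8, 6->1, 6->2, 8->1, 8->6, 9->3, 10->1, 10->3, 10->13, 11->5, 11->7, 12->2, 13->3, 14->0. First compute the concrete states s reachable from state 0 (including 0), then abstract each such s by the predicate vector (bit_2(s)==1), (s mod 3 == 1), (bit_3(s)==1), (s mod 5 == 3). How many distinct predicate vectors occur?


BFS from 0:
Concrete reachable: {0, 1, 2, 3, 6, 8, 9, 10, 13}
Abstract via predicates (bit_2(s)==1), (s mod 3 == 1), (bit_3(s)==1), (s mod 5 == 3):
  (0,0,0,0) <- {0, 2}
  (0,0,0,1) <- {3}
  (0,0,1,0) <- {9}
  (0,0,1,1) <- {8}
  (0,1,0,0) <- {1}
  (0,1,1,0) <- {10}
  (1,0,0,0) <- {6}
  (1,1,1,1) <- {13}
Distinct abstract states = 8

8


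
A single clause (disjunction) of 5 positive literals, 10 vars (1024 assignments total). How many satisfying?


Step 1: Total=2^10=1024
Step 2: Unsat when all 5 false: 2^5=32
Step 3: Sat=1024-32=992

992


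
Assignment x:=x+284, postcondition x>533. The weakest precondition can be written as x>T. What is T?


Formula: wp(x:=E, P) = P[E/x] (substitute E for x in postcondition)
Step 1: Postcondition: x>533
Step 2: Substitute x+284 for x: x+284>533
Step 3: Solve for x: x > 533-284 = 249

249


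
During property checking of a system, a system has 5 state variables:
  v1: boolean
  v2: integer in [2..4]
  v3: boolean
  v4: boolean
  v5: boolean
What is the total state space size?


State space = product of domain sizes of all variables.
Domain sizes:
  v1 (boolean): 2
  v2 (integer in [2..4]): 3
  v3 (boolean): 2
  v4 (boolean): 2
  v5 (boolean): 2
Product = 2 * 3 * 2 * 2 * 2 = 48

48


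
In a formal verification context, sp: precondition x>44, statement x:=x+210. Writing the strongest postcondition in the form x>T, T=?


Formula: sp(P, x:=E) = exists old_x. (x = E[old_x/x]) AND P[old_x/x] (old_x is the value of x before the assignment; eliminate old_x by solving x = E[old_x/x] for old_x)
Step 1: Precondition P: x>44, i.e. old_x > 44
Step 2: Assignment gives x = old_x + 210, so old_x = x - 210
Step 3: Substitute into P: x - 210 > 44
Step 4: Simplify: x > 44+210 = 254

254


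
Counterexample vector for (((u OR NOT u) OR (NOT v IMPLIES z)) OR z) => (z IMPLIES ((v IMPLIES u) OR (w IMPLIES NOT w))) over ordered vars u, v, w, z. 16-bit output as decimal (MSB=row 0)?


F1 = (((u OR NOT u) OR (NOT v IMPLIES z)) OR z)
F2 = (z IMPLIES ((v IMPLIES u) OR (w IMPLIES NOT w)))
Counterexample to F1=>F2 is where F1=1 and F2=0.
Evaluate each row (bits = u,v,w,z, MSB first):
  row 0 [0000]: F1=1 F2=1 -> F1&~F2 -> 0
  row 1 [0001]: F1=1 F2=1 -> F1&~F2 -> 0
  row 2 [0010]: F1=1 F2=1 -> F1&~F2 -> 0
  row 3 [0011]: F1=1 F2=1 -> F1&~F2 -> 0
  row 4 [0100]: F1=1 F2=1 -> F1&~F2 -> 0
  row 5 [0101]: F1=1 F2=1 -> F1&~F2 -> 0
  row 6 [0110]: F1=1 F2=1 -> F1&~F2 -> 0
  row 7 [0111]: F1=1 F2=0 -> F1&~F2 -> 1
  row 8 [1000]: F1=1 F2=1 -> F1&~F2 -> 0
  row 9 [1001]: F1=1 F2=1 -> F1&~F2 -> 0
  row 10 [1010]: F1=1 F2=1 -> F1&~F2 -> 0
  row 11 [1011]: F1=1 F2=1 -> F1&~F2 -> 0
  row 12 [1100]: F1=1 F2=1 -> F1&~F2 -> 0
  row 13 [1101]: F1=1 F2=1 -> F1&~F2 -> 0
  row 14 [1110]: F1=1 F2=1 -> F1&~F2 -> 0
  row 15 [1111]: F1=1 F2=1 -> F1&~F2 -> 0
Full result column, 4 rows per line (u,v fixed per line; w,z runs 00..11 left to right):
  rows 0-3 [u,v=00]: 0000  = hex 0
  rows 4-7 [u,v=01]: 0001  = hex 1
  rows 8-11 [u,v=10]: 0000  = hex 0
  rows 12-15 [u,v=11]: 0000  = hex 0
Counterexample vector (row 0 .. row 15) = 0000000100000000
Output column grouped in 4s = 0000 0001 0000 0000 = 0x0100
Convert to decimal digit by digit (value = value*16 + digit):
  0 -> 0
  0*16 + 1 = 1
  1*16 + 0 = 16
  16*16 + 0 = 256
Decimal = 256

256


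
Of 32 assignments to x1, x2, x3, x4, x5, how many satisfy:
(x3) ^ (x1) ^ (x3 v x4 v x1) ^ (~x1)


CNF with 4 clauses over 5 vars (32 assignments).
An assignment satisfies CNF iff every clause has >=1 true literal.
Check each row (bits = x1,x2,x3,x4,x5; clause T/F shown):
  row 0 [00000]: clauses=FFFT -> 0
  row 1 [00001]: clauses=FFFT -> 0
  row 2 [00010]: clauses=FFTT -> 0
  row 3 [00011]: clauses=FFTT -> 0
  row 4 [00100]: clauses=TFTT -> 0
  row 5 [00101]: clauses=TFTT -> 0
  row 6 [00110]: clauses=TFTT -> 0
  row 7 [00111]: clauses=TFTT -> 0
  row 8 [01000]: clauses=FFFT -> 0
  row 9 [01001]: clauses=FFFT -> 0
  row 10 [01010]: clauses=FFTT -> 0
  row 11 [01011]: clauses=FFTT -> 0
  row 12 [01100]: clauses=TFTT -> 0
  row 13 [01101]: clauses=TFTT -> 0
  row 14 [01110]: clauses=TFTT -> 0
  row 15 [01111]: clauses=TFTT -> 0
  row 16 [10000]: clauses=FTTF -> 0
  row 17 [10001]: clauses=FTTF -> 0
  row 18 [10010]: clauses=FTTF -> 0
  row 19 [10011]: clauses=FTTF -> 0
  row 20 [10100]: clauses=TTTF -> 0
  row 21 [10101]: clauses=TTTF -> 0
  row 22 [10110]: clauses=TTTF -> 0
  row 23 [10111]: clauses=TTTF -> 0
  row 24 [11000]: clauses=FTTF -> 0
  row 25 [11001]: clauses=FTTF -> 0
  row 26 [11010]: clauses=FTTF -> 0
  row 27 [11011]: clauses=FTTF -> 0
  row 28 [11100]: clauses=TTTF -> 0
  row 29 [11101]: clauses=TTTF -> 0
  row 30 [11110]: clauses=TTTF -> 0
  row 31 [11111]: clauses=TTTF -> 0
Full result column, 8 rows per line (x1,x2 fixed per line; x3,x4,x5 runs 000..111 left to right):
  rows 0-7 [x1,x2=00]: 00000000  (ones: 0)
  rows 8-15 [x1,x2=01]: 00000000  (ones: 0)
  rows 16-23 [x1,x2=10]: 00000000  (ones: 0)
  rows 24-31 [x1,x2=11]: 00000000  (ones: 0)
Satisfying assignments = 0+0+0+0 = 0

0


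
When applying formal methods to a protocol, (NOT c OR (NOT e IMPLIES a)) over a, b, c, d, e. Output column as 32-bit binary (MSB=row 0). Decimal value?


Formula: (NOT c OR (NOT e IMPLIES a)) over a, b, c, d, e (32 rows)
Evaluate each row (bits = a,b,c,d,e, MSB first):
  row 0 [00000]: (NOT 0 OR (NOT 0 IMPLIES 0)) -> 1
  row 1 [00001]: (NOT 0 OR (NOT 1 IMPLIES 0)) -> 1
  row 2 [00010]: (NOT 0 OR (NOT 0 IMPLIES 0)) -> 1
  row 3 [00011]: (NOT 0 OR (NOT 1 IMPLIES 0)) -> 1
  row 4 [00100]: (NOT 1 OR (NOT 0 IMPLIES 0)) -> 0
  row 5 [00101]: (NOT 1 OR (NOT 1 IMPLIES 0)) -> 1
  row 6 [00110]: (NOT 1 OR (NOT 0 IMPLIES 0)) -> 0
  row 7 [00111]: (NOT 1 OR (NOT 1 IMPLIES 0)) -> 1
  row 8 [01000]: (NOT 0 OR (NOT 0 IMPLIES 0)) -> 1
  row 9 [01001]: (NOT 0 OR (NOT 1 IMPLIES 0)) -> 1
  row 10 [01010]: (NOT 0 OR (NOT 0 IMPLIES 0)) -> 1
  row 11 [01011]: (NOT 0 OR (NOT 1 IMPLIES 0)) -> 1
  row 12 [01100]: (NOT 1 OR (NOT 0 IMPLIES 0)) -> 0
  row 13 [01101]: (NOT 1 OR (NOT 1 IMPLIES 0)) -> 1
  row 14 [01110]: (NOT 1 OR (NOT 0 IMPLIES 0)) -> 0
  row 15 [01111]: (NOT 1 OR (NOT 1 IMPLIES 0)) -> 1
  row 16 [10000]: (NOT 0 OR (NOT 0 IMPLIES 1)) -> 1
  row 17 [10001]: (NOT 0 OR (NOT 1 IMPLIES 1)) -> 1
  row 18 [10010]: (NOT 0 OR (NOT 0 IMPLIES 1)) -> 1
  row 19 [10011]: (NOT 0 OR (NOT 1 IMPLIES 1)) -> 1
  row 20 [10100]: (NOT 1 OR (NOT 0 IMPLIES 1)) -> 1
  row 21 [10101]: (NOT 1 OR (NOT 1 IMPLIES 1)) -> 1
  row 22 [10110]: (NOT 1 OR (NOT 0 IMPLIES 1)) -> 1
  row 23 [10111]: (NOT 1 OR (NOT 1 IMPLIES 1)) -> 1
  row 24 [11000]: (NOT 0 OR (NOT 0 IMPLIES 1)) -> 1
  row 25 [11001]: (NOT 0 OR (NOT 1 IMPLIES 1)) -> 1
  row 26 [11010]: (NOT 0 OR (NOT 0 IMPLIES 1)) -> 1
  row 27 [11011]: (NOT 0 OR (NOT 1 IMPLIES 1)) -> 1
  row 28 [11100]: (NOT 1 OR (NOT 0 IMPLIES 1)) -> 1
  row 29 [11101]: (NOT 1 OR (NOT 1 IMPLIES 1)) -> 1
  row 30 [11110]: (NOT 1 OR (NOT 0 IMPLIES 1)) -> 1
  row 31 [11111]: (NOT 1 OR (NOT 1 IMPLIES 1)) -> 1
Full result column, 4 rows per line (a,b,c fixed per line; d,e runs 00..11 left to right):
  rows 0-3 [a,b,c=000]: 1111  = hex F
  rows 4-7 [a,b,c=001]: 0101  = hex 5
  rows 8-11 [a,b,c=010]: 1111  = hex F
  rows 12-15 [a,b,c=011]: 0101  = hex 5
  rows 16-19 [a,b,c=100]: 1111  = hex F
  rows 20-23 [a,b,c=101]: 1111  = hex F
  rows 24-27 [a,b,c=110]: 1111  = hex F
  rows 28-31 [a,b,c=111]: 1111  = hex F
Output column (row 0 .. row 31) = 11110101111101011111111111111111
Output column grouped in 4s = 1111 0101 1111 0101 1111 1111 1111 1111 = 0xF5F5FFFF
Convert to decimal digit by digit (value = value*16 + digit):
  F -> 15
  15*16 + 5 = 245
  245*16 + 15 (F) = 3935
  3935*16 + 5 = 62965
  62965*16 + 15 (F) = 1007455
  1007455*16 + 15 (F) = 16119295
  16119295*16 + 15 (F) = 257908735
  257908735*16 + 15 (F) = 4126539775
Decimal = 4126539775

4126539775


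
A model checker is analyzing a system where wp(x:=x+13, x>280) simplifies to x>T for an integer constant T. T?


Formula: wp(x:=E, P) = P[E/x] (substitute E for x in postcondition)
Step 1: Postcondition: x>280
Step 2: Substitute x+13 for x: x+13>280
Step 3: Solve for x: x > 280-13 = 267

267


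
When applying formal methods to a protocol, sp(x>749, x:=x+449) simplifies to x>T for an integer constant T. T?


Formula: sp(P, x:=E) = exists old_x. (x = E[old_x/x]) AND P[old_x/x] (old_x is the value of x before the assignment; eliminate old_x by solving x = E[old_x/x] for old_x)
Step 1: Precondition P: x>749, i.e. old_x > 749
Step 2: Assignment gives x = old_x + 449, so old_x = x - 449
Step 3: Substitute into P: x - 449 > 749
Step 4: Simplify: x > 749+449 = 1198

1198


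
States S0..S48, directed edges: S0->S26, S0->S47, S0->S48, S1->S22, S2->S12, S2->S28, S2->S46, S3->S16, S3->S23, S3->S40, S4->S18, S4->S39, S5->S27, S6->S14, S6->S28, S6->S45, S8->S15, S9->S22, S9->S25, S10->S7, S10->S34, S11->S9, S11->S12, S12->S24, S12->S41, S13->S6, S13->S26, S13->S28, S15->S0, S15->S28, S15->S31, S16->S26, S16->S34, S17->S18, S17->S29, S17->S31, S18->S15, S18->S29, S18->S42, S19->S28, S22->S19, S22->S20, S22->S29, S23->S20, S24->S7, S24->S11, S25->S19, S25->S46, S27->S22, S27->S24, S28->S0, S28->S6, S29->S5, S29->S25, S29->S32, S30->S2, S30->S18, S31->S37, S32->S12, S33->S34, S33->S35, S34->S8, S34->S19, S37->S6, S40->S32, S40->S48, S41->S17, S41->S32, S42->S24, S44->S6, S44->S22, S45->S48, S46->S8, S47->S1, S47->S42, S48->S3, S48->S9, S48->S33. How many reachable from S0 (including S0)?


BFS from S0:
  layer 0: {S0}
  layer 1: {S26, S47, S48}
  layer 2: {S1, S3, S9, S33, S42}
  layer 3: {S16, S22, S23, S24, S25, S34, S35, S40}
  layer 4: {S7, S8, S11, S19, S20, S29, S32, S46}
  layer 5: {S5, S12, S15, S28}
  layer 6: {S6, S27, S31, S41}
  layer 7: {S14, S17, S37, S45}
  layer 8: {S18}
Reachable set: {S0, S1, S3, S5, S6, S7, S8, S9, S11, S12, S14, S15, S16, S17, S18, S19, S20, S22, S23, S24, S25, S26, S27, S28, S29, S31, S32, S33, S34, S35, S37, S40, S41, S42, S45, S46, S47, S48}
Count = 38

38


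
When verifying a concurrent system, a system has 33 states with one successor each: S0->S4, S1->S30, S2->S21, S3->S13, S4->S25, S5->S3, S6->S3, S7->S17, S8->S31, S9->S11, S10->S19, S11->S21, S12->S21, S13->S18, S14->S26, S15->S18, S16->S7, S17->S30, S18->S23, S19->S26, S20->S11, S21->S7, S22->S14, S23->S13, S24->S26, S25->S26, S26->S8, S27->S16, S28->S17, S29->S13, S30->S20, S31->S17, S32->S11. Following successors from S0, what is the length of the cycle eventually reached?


Trace from S0 until a state repeats:
  S0 -> S4 -> S25 -> S26 -> S8 -> S31 -> S17 -> S30 -> S20 -> S11 -> S21 -> S7 -> S17
S17 first seen at step 6, revisited at step 12.
Cycle length = 12 - 6 = 6

6


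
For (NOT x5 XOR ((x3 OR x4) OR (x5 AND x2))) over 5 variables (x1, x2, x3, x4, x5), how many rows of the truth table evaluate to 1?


Formula: (NOT x5 XOR ((x3 OR x4) OR (x5 AND x2))) over 5 vars (32 rows)
Evaluate each row (x1, x2, x3, x4, x5 as bits, MSB first):
  row 0 [00000]: (NOT 0 XOR ((0 OR 0) OR (0 AND 0))) -> 1
  row 1 [00001]: (NOT 1 XOR ((0 OR 0) OR (1 AND 0))) -> 0
  row 2 [00010]: (NOT 0 XOR ((0 OR 1) OR (0 AND 0))) -> 0
  row 3 [00011]: (NOT 1 XOR ((0 OR 1) OR (1 AND 0))) -> 1
  row 4 [00100]: (NOT 0 XOR ((1 OR 0) OR (0 AND 0))) -> 0
  row 5 [00101]: (NOT 1 XOR ((1 OR 0) OR (1 AND 0))) -> 1
  row 6 [00110]: (NOT 0 XOR ((1 OR 1) OR (0 AND 0))) -> 0
  row 7 [00111]: (NOT 1 XOR ((1 OR 1) OR (1 AND 0))) -> 1
  row 8 [01000]: (NOT 0 XOR ((0 OR 0) OR (0 AND 1))) -> 1
  row 9 [01001]: (NOT 1 XOR ((0 OR 0) OR (1 AND 1))) -> 1
  row 10 [01010]: (NOT 0 XOR ((0 OR 1) OR (0 AND 1))) -> 0
  row 11 [01011]: (NOT 1 XOR ((0 OR 1) OR (1 AND 1))) -> 1
  row 12 [01100]: (NOT 0 XOR ((1 OR 0) OR (0 AND 1))) -> 0
  row 13 [01101]: (NOT 1 XOR ((1 OR 0) OR (1 AND 1))) -> 1
  row 14 [01110]: (NOT 0 XOR ((1 OR 1) OR (0 AND 1))) -> 0
  row 15 [01111]: (NOT 1 XOR ((1 OR 1) OR (1 AND 1))) -> 1
  row 16 [10000]: (NOT 0 XOR ((0 OR 0) OR (0 AND 0))) -> 1
  row 17 [10001]: (NOT 1 XOR ((0 OR 0) OR (1 AND 0))) -> 0
  row 18 [10010]: (NOT 0 XOR ((0 OR 1) OR (0 AND 0))) -> 0
  row 19 [10011]: (NOT 1 XOR ((0 OR 1) OR (1 AND 0))) -> 1
  row 20 [10100]: (NOT 0 XOR ((1 OR 0) OR (0 AND 0))) -> 0
  row 21 [10101]: (NOT 1 XOR ((1 OR 0) OR (1 AND 0))) -> 1
  row 22 [10110]: (NOT 0 XOR ((1 OR 1) OR (0 AND 0))) -> 0
  row 23 [10111]: (NOT 1 XOR ((1 OR 1) OR (1 AND 0))) -> 1
  row 24 [11000]: (NOT 0 XOR ((0 OR 0) OR (0 AND 1))) -> 1
  row 25 [11001]: (NOT 1 XOR ((0 OR 0) OR (1 AND 1))) -> 1
  row 26 [11010]: (NOT 0 XOR ((0 OR 1) OR (0 AND 1))) -> 0
  row 27 [11011]: (NOT 1 XOR ((0 OR 1) OR (1 AND 1))) -> 1
  row 28 [11100]: (NOT 0 XOR ((1 OR 0) OR (0 AND 1))) -> 0
  row 29 [11101]: (NOT 1 XOR ((1 OR 0) OR (1 AND 1))) -> 1
  row 30 [11110]: (NOT 0 XOR ((1 OR 1) OR (0 AND 1))) -> 0
  row 31 [11111]: (NOT 1 XOR ((1 OR 1) OR (1 AND 1))) -> 1
Full result column, 8 rows per line (x1,x2 fixed per line; x3,x4,x5 runs 000..111 left to right):
  rows 0-7 [x1,x2=00]: 10010101  (ones: 4)
  rows 8-15 [x1,x2=01]: 11010101  (ones: 5)
  rows 16-23 [x1,x2=10]: 10010101  (ones: 4)
  rows 24-31 [x1,x2=11]: 11010101  (ones: 5)
Count of 1-rows = 4+5+4+5 = 18

18


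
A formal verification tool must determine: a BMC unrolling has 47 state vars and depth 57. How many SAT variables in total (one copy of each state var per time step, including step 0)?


BMC unrolls to depth k, creating one copy of each state var for steps 0..k.
Step count = 57 + 1 = 58 (steps 0 through 57)
Vars per step = 47
Total = 47 * 58 = 2726

2726


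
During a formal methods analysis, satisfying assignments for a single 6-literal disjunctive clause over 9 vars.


Step 1: Total=2^9=512
Step 2: Unsat when all 6 false: 2^3=8
Step 3: Sat=512-8=504

504


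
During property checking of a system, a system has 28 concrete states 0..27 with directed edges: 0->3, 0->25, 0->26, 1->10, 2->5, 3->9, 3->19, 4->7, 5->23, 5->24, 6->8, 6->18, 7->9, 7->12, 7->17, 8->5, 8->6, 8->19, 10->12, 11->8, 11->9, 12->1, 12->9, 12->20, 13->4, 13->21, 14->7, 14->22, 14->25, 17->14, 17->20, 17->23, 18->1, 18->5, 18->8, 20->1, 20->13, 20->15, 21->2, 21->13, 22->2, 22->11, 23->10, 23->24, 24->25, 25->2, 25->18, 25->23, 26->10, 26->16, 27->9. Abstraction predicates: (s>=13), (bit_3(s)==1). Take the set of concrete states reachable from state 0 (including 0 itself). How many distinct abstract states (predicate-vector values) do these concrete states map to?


BFS from 0:
Concrete reachable: {0, 1, 2, 3, 4, 5, 6, 7, 8, 9, 10, 11, 12, 13, 14, 15, 16, 17, 18, 19, 20, 21, 22, 23, 24, 25, 26}
Abstract via predicates (s>=13), (bit_3(s)==1):
  (0,0) <- {0, 1, 2, 3, 4, 5, 6, 7}
  (0,1) <- {8, 9, 10, 11, 12}
  (1,0) <- {16, 17, 18, 19, 20, 21, 22, 23}
  (1,1) <- {13, 14, 15, 24, 25, 26}
Distinct abstract states = 4

4


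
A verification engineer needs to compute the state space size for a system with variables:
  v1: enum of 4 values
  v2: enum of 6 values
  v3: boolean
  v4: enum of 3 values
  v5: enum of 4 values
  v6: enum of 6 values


State space = product of domain sizes of all variables.
Domain sizes:
  v1 (enum of 4 values): 4
  v2 (enum of 6 values): 6
  v3 (boolean): 2
  v4 (enum of 3 values): 3
  v5 (enum of 4 values): 4
  v6 (enum of 6 values): 6
Product = 4 * 6 * 2 * 3 * 4 * 6 = 3456

3456


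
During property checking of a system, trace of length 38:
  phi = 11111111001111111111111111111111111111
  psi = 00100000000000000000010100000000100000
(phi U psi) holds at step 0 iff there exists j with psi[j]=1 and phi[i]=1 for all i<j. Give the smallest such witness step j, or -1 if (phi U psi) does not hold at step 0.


(phi U psi) at 0: need smallest j with psi[j]=1 and phi[i]=1 for all i in [0,j).
Scan from step 0:
  step 0: phi=1, psi=0 -> continue
  step 1: phi=1, psi=0 -> continue
  step 2: psi=1 and phi held for [0,2) -> witness found
Witness step = 2

2


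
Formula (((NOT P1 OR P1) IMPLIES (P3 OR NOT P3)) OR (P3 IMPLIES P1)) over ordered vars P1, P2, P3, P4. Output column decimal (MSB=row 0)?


Formula: (((NOT P1 OR P1) IMPLIES (P3 OR NOT P3)) OR (P3 IMPLIES P1)) over P1, P2, P3, P4 (16 rows)
Evaluate each row (bits = P1,P2,P3,P4, MSB first):
  row 0 [0000]: (((NOT 0 OR 0) IMPLIES (0 OR NOT 0)) OR (0 IMPLIES 0)) -> 1
  row 1 [0001]: (((NOT 0 OR 0) IMPLIES (0 OR NOT 0)) OR (0 IMPLIES 0)) -> 1
  row 2 [0010]: (((NOT 0 OR 0) IMPLIES (1 OR NOT 1)) OR (1 IMPLIES 0)) -> 1
  row 3 [0011]: (((NOT 0 OR 0) IMPLIES (1 OR NOT 1)) OR (1 IMPLIES 0)) -> 1
  row 4 [0100]: (((NOT 0 OR 0) IMPLIES (0 OR NOT 0)) OR (0 IMPLIES 0)) -> 1
  row 5 [0101]: (((NOT 0 OR 0) IMPLIES (0 OR NOT 0)) OR (0 IMPLIES 0)) -> 1
  row 6 [0110]: (((NOT 0 OR 0) IMPLIES (1 OR NOT 1)) OR (1 IMPLIES 0)) -> 1
  row 7 [0111]: (((NOT 0 OR 0) IMPLIES (1 OR NOT 1)) OR (1 IMPLIES 0)) -> 1
  row 8 [1000]: (((NOT 1 OR 1) IMPLIES (0 OR NOT 0)) OR (0 IMPLIES 1)) -> 1
  row 9 [1001]: (((NOT 1 OR 1) IMPLIES (0 OR NOT 0)) OR (0 IMPLIES 1)) -> 1
  row 10 [1010]: (((NOT 1 OR 1) IMPLIES (1 OR NOT 1)) OR (1 IMPLIES 1)) -> 1
  row 11 [1011]: (((NOT 1 OR 1) IMPLIES (1 OR NOT 1)) OR (1 IMPLIES 1)) -> 1
  row 12 [1100]: (((NOT 1 OR 1) IMPLIES (0 OR NOT 0)) OR (0 IMPLIES 1)) -> 1
  row 13 [1101]: (((NOT 1 OR 1) IMPLIES (0 OR NOT 0)) OR (0 IMPLIES 1)) -> 1
  row 14 [1110]: (((NOT 1 OR 1) IMPLIES (1 OR NOT 1)) OR (1 IMPLIES 1)) -> 1
  row 15 [1111]: (((NOT 1 OR 1) IMPLIES (1 OR NOT 1)) OR (1 IMPLIES 1)) -> 1
Full result column, 4 rows per line (P1,P2 fixed per line; P3,P4 runs 00..11 left to right):
  rows 0-3 [P1,P2=00]: 1111  = hex F
  rows 4-7 [P1,P2=01]: 1111  = hex F
  rows 8-11 [P1,P2=10]: 1111  = hex F
  rows 12-15 [P1,P2=11]: 1111  = hex F
Output column (row 0 .. row 15) = 1111111111111111
Output column grouped in 4s = 1111 1111 1111 1111 = 0xFFFF
Convert to decimal digit by digit (value = value*16 + digit):
  F -> 15
  15*16 + 15 (F) = 255
  255*16 + 15 (F) = 4095
  4095*16 + 15 (F) = 65535
Decimal = 65535

65535
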